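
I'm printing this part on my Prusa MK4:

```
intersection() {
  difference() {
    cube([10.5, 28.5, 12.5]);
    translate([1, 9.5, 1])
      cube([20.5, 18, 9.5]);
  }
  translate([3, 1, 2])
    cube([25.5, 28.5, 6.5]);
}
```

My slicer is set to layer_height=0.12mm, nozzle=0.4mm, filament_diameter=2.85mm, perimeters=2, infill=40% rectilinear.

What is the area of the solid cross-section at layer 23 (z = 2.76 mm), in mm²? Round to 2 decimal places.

71.25 mm²

At z = 2.76 mm: the cube is present — its section is the full 10.5×28.5 rectangle (area 299.25 mm²); the 20.5×18 cube at (1, 9.5) contributes its full rectangle (area 369.00 mm²); Subtracting the remaining from the first: starting from the 10.5×28.5 cube (299.25 mm²), the 20.5×18 cube at (1, 9.5) partially overlaps it — only the 171.00 mm² overlap (of its 369.00 mm²) is removed, clipping the outline — area = 128.25 mm²; the cube at (3, 1) is present — its section is the full 25.5×28.5 rectangle (area 726.75 mm²); Keeping only the common overlap: the 25.5×28.5 cube at (3, 1) partially overlaps the result so far; clipping to the common part keeps 71.25 mm² — area = 71.25 mm². Overall, the cross-section has 2 separate islands. Net area = 71.25 mm².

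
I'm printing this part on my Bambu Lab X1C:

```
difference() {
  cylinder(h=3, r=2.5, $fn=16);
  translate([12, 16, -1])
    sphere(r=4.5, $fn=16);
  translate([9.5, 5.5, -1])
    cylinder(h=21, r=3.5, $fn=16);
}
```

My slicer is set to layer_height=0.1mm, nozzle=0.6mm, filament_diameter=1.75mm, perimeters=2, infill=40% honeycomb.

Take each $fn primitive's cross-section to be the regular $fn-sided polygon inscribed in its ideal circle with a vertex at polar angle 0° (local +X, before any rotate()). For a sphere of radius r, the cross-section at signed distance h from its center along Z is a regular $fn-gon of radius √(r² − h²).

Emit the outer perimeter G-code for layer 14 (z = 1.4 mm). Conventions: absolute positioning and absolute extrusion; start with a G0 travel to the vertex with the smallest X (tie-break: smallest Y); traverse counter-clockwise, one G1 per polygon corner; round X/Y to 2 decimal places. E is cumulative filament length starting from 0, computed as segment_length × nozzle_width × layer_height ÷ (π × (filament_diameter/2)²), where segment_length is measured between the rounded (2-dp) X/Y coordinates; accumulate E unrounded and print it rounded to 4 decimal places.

G0 X-2.50 Y0.00 Z1.40
G1 X-2.31 Y-0.96 E0.0244
G1 X-1.77 Y-1.77 E0.0487
G1 X-0.96 Y-2.31 E0.0730
G1 X0.00 Y-2.50 E0.0974
G1 X0.96 Y-2.31 E0.1218
G1 X1.77 Y-1.77 E0.1461
G1 X2.31 Y-0.96 E0.1704
G1 X2.50 Y0.00 E0.1948
G1 X2.31 Y0.96 E0.2192
G1 X1.77 Y1.77 E0.2435
G1 X0.96 Y2.31 E0.2678
G1 X0.00 Y2.50 E0.2922
G1 X-0.96 Y2.31 E0.3166
G1 X-1.77 Y1.77 E0.3409
G1 X-2.31 Y0.96 E0.3652
G1 X-2.50 Y0.00 E0.3896

At z = 1.4 mm: the r=2.5 cylinder gives a regular 16-gon of circumradius 2.5 (constant along its height); the sphere at (12, 16): section is a regular 16-gon, circumradius = √(r²−h²) = √(4.5²−2.4²) = 3.807; the r=3.5 cylinder at (9.5, 5.5) gives a regular 16-gon of circumradius 3.5 (constant along its height); After the difference (first − rest): starting from the r=2.5 cylinder, the r=4.5 sphere at (12, 16) misses the remaining region (no effect); the r=3.5 cylinder at (9.5, 5.5) misses the remaining region (no effect) — 1 connected region. The outline is a single polygon with 16 vertices. Extrusion per mm of travel: 0.6 × 0.1 / (π × 0.875²) = 0.024945. Accumulating E over each segment gives final E = 0.3896.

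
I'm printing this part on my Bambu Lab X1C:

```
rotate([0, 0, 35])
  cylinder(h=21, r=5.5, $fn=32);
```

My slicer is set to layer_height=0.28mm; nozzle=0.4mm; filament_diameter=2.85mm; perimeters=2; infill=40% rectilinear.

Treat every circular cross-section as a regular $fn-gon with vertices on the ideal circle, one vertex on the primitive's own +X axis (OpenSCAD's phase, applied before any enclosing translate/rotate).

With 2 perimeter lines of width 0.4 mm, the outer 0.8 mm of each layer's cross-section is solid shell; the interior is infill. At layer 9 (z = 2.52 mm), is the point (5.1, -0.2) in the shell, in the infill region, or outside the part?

shell

At z = 2.52 mm: the r=5.5 cylinder contributes a regular 32-gon of circumradius 5.5; (whole slice rotated 35° about Z — lengths, areas and connectivity unchanged). Overall, the cross-section is a single solid region. Undo the 35° rotation: the query point maps to (4.063, -3.089) in the un-rotated model frame. The nearest boundary edge runs (3.89, -3.89)→(4.57, -3.06); distance from the point to it = 0.37 mm. The point is inside the cross-section, 0.37 mm from the nearest boundary — within the 0.8 mm shell band (2 × 0.4).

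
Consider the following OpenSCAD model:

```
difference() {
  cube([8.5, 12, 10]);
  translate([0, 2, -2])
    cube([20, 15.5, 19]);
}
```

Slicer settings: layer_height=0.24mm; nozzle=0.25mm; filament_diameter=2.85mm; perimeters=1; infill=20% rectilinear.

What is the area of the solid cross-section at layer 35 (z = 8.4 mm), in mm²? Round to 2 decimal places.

At z = 8.4 mm: the cube (footprint 8.5×12) is included at this height (area 102.00 mm²); the 20×15.5 cube at (0, 2) contributes its full rectangle (area 310.00 mm²); After the difference (first − rest): starting from the 8.5×12 cube (102.00 mm²), the 20×15.5 cube at (0, 2) partially overlaps it — only the 85.00 mm² overlap (of its 310.00 mm²) is removed, clipping the outline — area = 17.00 mm². Overall, the cross-section is a single solid region. Net area = 17.00 mm².

17.00 mm²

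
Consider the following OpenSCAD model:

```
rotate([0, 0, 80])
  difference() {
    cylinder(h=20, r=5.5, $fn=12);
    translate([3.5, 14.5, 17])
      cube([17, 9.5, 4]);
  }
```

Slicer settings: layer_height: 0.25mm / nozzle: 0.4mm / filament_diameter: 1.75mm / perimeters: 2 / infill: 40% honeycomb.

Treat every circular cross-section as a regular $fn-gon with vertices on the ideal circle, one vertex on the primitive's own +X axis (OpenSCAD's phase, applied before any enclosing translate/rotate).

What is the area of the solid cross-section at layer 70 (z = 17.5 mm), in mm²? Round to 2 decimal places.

90.75 mm²

At z = 17.5 mm: the cylinder: section is a regular 12-gon, circumradius r=5.5 (area = (12/2)·5.500²·sin(360°/12) = 90.75 mm²); the cube at (3.5, 14.5) is present — its section is the full 17×9.5 rectangle (area 161.50 mm²); Subtracting the remaining from the first: starting from the r=5.5 cylinder (90.75 mm²), the 17×9.5 cube at (3.5, 14.5) misses the remaining region (no effect) — area = 90.75 mm²; (rotated 80° about Z; rotation is an isometry so areas/perimeters/island counts are preserved). Overall, the cross-section is a single solid region. Net area = 90.75 mm².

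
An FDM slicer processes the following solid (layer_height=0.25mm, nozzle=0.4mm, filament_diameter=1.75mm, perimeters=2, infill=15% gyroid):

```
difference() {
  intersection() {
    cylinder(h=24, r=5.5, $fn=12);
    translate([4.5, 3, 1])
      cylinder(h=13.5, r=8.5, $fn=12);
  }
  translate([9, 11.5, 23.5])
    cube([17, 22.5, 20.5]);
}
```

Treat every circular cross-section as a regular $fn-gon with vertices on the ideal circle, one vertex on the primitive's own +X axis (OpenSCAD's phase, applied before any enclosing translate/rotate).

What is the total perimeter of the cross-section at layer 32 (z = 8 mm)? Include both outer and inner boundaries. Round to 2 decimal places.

30.70 mm

At z = 8 mm: the r=5.5 cylinder gives a regular 12-gon of circumradius 5.5 (constant along its height) (perimeter = 2·12·5.500·sin(180°/12) = 34.16 mm); the cylinder at (4.5, 3): section is a regular 12-gon, circumradius r=8.5 (perimeter = 2·12·8.500·sin(180°/12) = 52.80 mm); Taking the intersection: the r=8.5 cylinder at (4.5, 3) partially overlaps the r=5.5 cylinder; clipping to the common part keeps 69.91 mm² — boundary = 30.70 mm; the cube at (9, 11.5) is not intersected at this z (z outside [23.5, 44]); Subtracting the remaining from the first: none of the subtracted shapes is present at this height, so that combined region is unchanged — boundary = 30.70 mm. Overall, the cross-section is a single solid region. Total boundary length (outer) = 30.70 mm.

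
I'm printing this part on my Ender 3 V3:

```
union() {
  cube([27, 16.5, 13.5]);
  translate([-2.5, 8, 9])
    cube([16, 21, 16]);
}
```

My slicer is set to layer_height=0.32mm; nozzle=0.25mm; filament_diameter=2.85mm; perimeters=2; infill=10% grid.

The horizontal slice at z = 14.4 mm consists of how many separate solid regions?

At z = 14.4 mm: the cube does not reach this height (z outside [0, 13.5]); the cube at (-2.5, 8) (footprint 16×21) is included at this height; Merging all regions: only the 16×21 cube at (-2.5, 8) is present, so the union is just that shape — 1 connected region. The result has 1 disconnected region.

1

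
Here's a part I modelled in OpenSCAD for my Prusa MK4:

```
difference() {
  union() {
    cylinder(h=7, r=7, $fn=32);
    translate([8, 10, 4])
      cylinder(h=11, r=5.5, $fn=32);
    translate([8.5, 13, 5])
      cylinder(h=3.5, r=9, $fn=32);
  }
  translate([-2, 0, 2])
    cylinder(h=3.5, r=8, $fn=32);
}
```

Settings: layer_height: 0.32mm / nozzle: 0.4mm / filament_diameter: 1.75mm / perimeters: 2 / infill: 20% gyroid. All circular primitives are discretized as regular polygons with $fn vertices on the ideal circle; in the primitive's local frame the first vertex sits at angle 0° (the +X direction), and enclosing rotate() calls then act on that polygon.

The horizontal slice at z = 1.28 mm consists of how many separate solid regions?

At z = 1.28 mm: the r=7 cylinder contributes a regular 32-gon of circumradius 7; the cylinder at (8, 10) is not intersected at this z (z outside [4, 15]); the cylinder at (8.5, 13) is not intersected at this z (z outside [5, 8.5]); Combining (union): only the r=7 cylinder is present, so the union is just that shape — 1 connected region; the cylinder at (-2, 0) is absent (z outside [2, 5.5]); After the difference (first − rest): none of the subtracted shapes is present at this height, so that combined region is unchanged — 1 connected region. The result has 1 disconnected region.

1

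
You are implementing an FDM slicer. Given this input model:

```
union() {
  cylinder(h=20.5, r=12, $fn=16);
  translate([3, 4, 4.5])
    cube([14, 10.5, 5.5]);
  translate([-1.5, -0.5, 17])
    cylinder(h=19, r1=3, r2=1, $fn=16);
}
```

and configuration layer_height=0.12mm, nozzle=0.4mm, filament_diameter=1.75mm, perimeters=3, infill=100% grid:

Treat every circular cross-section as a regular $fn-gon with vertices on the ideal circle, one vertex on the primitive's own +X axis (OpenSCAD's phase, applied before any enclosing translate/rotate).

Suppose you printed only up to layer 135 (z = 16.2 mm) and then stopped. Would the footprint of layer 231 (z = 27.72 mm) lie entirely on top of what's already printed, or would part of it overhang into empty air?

Compare the two slices. At z = 16.2: the r=12 cylinder gives a regular 16-gon of circumradius 12 (constant along its height) (area = (16/2)·12.000²·sin(360°/16) = 440.85 mm²); the cube at (3, 4) is not intersected at this z (z outside [4.5, 10]); the cone at (-1.5, -0.5) is not intersected at this z (z outside [17, 36]); Taking the union: only the r=12 cylinder is present, so the union is just that shape — area = 440.85 mm². At z = 27.72: the cylinder is absent (z outside [0, 20.5]); the cube at (3, 4) is not intersected at this z (z outside [4.5, 10]); the cone at (-1.5, -0.5) contributes a regular 16-gon of circumradius 1.872 (interpolated between r1=3 and r2=1 at t=0.564) (area = (16/2)·1.872²·sin(360°/16) = 10.72 mm²); Merging all regions: only the cone at (-1.5, -0.5) is present, so the union is just that shape — area = 10.72 mm². Checking containment: the cross-section at z = 27.72 is a subset of the cross-section at z = 16.2.

entirely on top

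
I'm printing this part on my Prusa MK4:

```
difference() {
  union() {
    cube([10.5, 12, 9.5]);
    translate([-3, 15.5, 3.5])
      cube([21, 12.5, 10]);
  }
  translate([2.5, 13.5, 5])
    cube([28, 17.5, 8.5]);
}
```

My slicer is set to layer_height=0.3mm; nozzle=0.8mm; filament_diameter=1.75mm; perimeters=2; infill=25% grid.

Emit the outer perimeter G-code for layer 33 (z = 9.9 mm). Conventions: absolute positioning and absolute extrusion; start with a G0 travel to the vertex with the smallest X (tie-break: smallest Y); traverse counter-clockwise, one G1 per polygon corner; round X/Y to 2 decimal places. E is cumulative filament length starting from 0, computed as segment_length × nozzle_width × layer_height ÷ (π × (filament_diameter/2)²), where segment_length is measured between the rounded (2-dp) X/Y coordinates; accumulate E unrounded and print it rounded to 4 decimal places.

G0 X-3.00 Y15.50 Z9.90
G1 X2.50 Y15.50 E0.5488
G1 X2.50 Y28.00 E1.7960
G1 X-3.00 Y28.00 E2.3448
G1 X-3.00 Y15.50 E3.5921

At z = 9.9 mm: the cube does not reach this height (z outside [0, 9.5]); the cube at (-3, 15.5) (footprint 21×12.5) is included at this height; Taking the union: only the 21×12.5 cube at (-3, 15.5) is present, so the union is just that shape — 1 connected region; the 28×17.5 cube at (2.5, 13.5) contributes its full rectangle; After the difference (first − rest): starting from that combined region, the 28×17.5 cube at (2.5, 13.5) partially overlaps it — only the 193.75 mm² overlap (of its 490.00 mm²) is removed, clipping the outline — 1 connected region. The outline is a single polygon with 4 vertices. Extrusion per mm of travel: 0.8 × 0.3 / (π × 0.875²) = 0.099780. Accumulating E over each segment gives final E = 3.5921.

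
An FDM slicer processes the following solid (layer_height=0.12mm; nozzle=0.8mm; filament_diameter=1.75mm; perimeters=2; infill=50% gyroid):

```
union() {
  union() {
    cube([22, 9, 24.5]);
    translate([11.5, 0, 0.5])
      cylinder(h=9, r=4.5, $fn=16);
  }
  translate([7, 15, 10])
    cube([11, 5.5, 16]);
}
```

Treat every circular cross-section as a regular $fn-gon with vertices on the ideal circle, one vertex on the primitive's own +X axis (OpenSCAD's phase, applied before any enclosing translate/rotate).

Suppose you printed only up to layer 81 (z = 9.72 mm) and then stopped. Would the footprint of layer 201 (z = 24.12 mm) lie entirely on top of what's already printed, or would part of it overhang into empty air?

Compare the two slices. At z = 9.72: the cube (footprint 22×9) is included at this height (area 198.00 mm²); the cylinder at (11.5, 0) is absent (z outside [0.5, 9.5]); Taking the union: only the 22×9 cube is present, so the union is just that shape — area = 198.00 mm²; the cube at (7, 15) does not reach this height (z outside [10, 26]); Taking the union: only the result so far is present, so the union is just that shape — area = 198.00 mm². At z = 24.12: the cube is present — its section is the full 22×9 rectangle (area 198.00 mm²); the cylinder at (11.5, 0) is absent (z outside [0.5, 9.5]); Taking the union: only the 22×9 cube is present, so the union is just that shape — area = 198.00 mm²; the 11×5.5 cube at (7, 15) contributes its full rectangle (area 60.50 mm²); Merging all regions: the 2 present regions are separate (no shared area or edge), so areas and boundary lengths simply add and each stays a separate island — area = 258.50 mm². Checking containment: at z = 24.12 the cross-section extends beyond the z = 9.72 cross-section by about 60.50 mm².

part overhangs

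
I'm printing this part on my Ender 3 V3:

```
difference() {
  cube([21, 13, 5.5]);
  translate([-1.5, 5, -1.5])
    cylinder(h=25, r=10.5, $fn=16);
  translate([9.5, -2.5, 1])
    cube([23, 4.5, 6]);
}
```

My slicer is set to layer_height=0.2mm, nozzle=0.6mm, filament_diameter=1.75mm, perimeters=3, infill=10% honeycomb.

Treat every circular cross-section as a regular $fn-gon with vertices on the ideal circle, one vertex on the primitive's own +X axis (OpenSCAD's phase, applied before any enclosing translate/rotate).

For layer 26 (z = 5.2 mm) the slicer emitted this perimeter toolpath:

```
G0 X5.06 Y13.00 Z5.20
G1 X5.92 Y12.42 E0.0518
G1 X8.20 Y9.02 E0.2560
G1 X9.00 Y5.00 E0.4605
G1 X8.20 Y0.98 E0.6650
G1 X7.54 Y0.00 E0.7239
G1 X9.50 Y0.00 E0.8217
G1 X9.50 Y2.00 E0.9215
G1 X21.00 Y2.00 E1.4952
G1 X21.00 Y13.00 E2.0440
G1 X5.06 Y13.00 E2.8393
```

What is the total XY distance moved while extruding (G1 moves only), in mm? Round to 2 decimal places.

56.91 mm

Sum the Euclidean lengths of each G1 segment: total = 56.91 mm.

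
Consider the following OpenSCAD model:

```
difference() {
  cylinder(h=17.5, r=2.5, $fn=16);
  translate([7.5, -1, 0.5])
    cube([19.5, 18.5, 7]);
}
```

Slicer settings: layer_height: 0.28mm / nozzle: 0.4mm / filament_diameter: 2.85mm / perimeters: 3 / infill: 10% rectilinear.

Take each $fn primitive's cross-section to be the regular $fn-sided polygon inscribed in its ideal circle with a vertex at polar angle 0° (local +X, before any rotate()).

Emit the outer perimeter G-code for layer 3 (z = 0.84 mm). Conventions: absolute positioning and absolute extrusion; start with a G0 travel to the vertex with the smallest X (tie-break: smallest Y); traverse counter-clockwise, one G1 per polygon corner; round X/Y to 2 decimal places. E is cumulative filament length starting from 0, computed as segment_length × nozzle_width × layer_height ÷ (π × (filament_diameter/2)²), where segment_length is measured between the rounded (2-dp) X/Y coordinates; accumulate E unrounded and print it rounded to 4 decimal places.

G0 X-2.50 Y0.00 Z0.84
G1 X-2.31 Y-0.96 E0.0172
G1 X-1.77 Y-1.77 E0.0343
G1 X-0.96 Y-2.31 E0.0514
G1 X0.00 Y-2.50 E0.0685
G1 X0.96 Y-2.31 E0.0857
G1 X1.77 Y-1.77 E0.1028
G1 X2.31 Y-0.96 E0.1199
G1 X2.50 Y0.00 E0.1371
G1 X2.31 Y0.96 E0.1543
G1 X1.77 Y1.77 E0.1714
G1 X0.96 Y2.31 E0.1885
G1 X0.00 Y2.50 E0.2056
G1 X-0.96 Y2.31 E0.2228
G1 X-1.77 Y1.77 E0.2399
G1 X-2.31 Y0.96 E0.2570
G1 X-2.50 Y0.00 E0.2742

At z = 0.84 mm: the r=2.5 cylinder contributes a regular 16-gon of circumradius 2.5; the cube at (7.5, -1) (footprint 19.5×18.5) is included at this height; After the difference (first − rest): starting from the r=2.5 cylinder, the 19.5×18.5 cube at (7.5, -1) misses the remaining region (no effect) — 1 connected region. The outline is a single polygon with 16 vertices. Extrusion per mm of travel: 0.4 × 0.28 / (π × 1.425²) = 0.017557. Accumulating E over each segment gives final E = 0.2742.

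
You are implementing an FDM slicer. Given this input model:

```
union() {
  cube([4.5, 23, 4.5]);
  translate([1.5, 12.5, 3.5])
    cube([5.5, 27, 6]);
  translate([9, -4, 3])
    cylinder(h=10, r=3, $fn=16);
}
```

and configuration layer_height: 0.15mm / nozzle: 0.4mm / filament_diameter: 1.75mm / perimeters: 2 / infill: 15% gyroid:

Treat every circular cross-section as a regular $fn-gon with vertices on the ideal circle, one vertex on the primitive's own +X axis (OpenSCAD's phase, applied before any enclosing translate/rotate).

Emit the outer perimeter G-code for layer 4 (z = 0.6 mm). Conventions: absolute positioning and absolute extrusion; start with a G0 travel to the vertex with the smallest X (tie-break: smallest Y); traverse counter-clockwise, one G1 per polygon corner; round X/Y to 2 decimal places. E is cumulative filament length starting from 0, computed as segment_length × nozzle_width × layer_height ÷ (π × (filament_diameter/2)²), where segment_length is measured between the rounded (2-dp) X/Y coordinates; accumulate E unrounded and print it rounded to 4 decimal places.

At z = 0.6 mm: the cube is present — its section is the full 4.5×23 rectangle; the cube at (1.5, 12.5) is not intersected at this z (z outside [3.5, 9.5]); the cylinder at (9, -4) is not intersected at this z (z outside [3, 13]); Taking the union: only the 4.5×23 cube is present, so the union is just that shape — 1 connected region. The outline is a single polygon with 4 vertices. Extrusion per mm of travel: 0.4 × 0.15 / (π × 0.875²) = 0.024945. Accumulating E over each segment gives final E = 1.3720.

G0 X0.00 Y0.00 Z0.60
G1 X4.50 Y0.00 E0.1123
G1 X4.50 Y23.00 E0.6860
G1 X0.00 Y23.00 E0.7982
G1 X0.00 Y0.00 E1.3720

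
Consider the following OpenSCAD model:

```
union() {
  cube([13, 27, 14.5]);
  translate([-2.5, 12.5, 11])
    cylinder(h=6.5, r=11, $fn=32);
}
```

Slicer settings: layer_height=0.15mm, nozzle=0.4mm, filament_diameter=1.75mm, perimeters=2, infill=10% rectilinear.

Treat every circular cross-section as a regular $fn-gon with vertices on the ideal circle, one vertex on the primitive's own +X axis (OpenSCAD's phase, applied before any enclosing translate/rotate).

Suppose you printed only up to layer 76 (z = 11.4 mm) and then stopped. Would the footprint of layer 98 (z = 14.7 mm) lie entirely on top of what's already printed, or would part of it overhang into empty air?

Compare the two slices. At z = 11.4: the 13×27 cube contributes its full rectangle (area 351.00 mm²); the cylinder at (-2.5, 12.5): section is a regular 32-gon, circumradius r=11 (area = (32/2)·11.000²·sin(360°/32) = 377.69 mm²); Combining (union): the regions partially overlap — summed areas 728.69 mm² minus the doubly-counted overlap 134.49 mm² gives 594.21 mm² — area = 594.21 mm². At z = 14.7: the cube is not intersected at this z (z outside [0, 14.5]); the cylinder at (-2.5, 12.5): section is a regular 32-gon, circumradius r=11 (area = (32/2)·11.000²·sin(360°/32) = 377.69 mm²); Taking the union: only the r=11 cylinder at (-2.5, 12.5) is present, so the union is just that shape — area = 377.69 mm². Checking containment: the cross-section at z = 14.7 is a subset of the cross-section at z = 11.4.

entirely on top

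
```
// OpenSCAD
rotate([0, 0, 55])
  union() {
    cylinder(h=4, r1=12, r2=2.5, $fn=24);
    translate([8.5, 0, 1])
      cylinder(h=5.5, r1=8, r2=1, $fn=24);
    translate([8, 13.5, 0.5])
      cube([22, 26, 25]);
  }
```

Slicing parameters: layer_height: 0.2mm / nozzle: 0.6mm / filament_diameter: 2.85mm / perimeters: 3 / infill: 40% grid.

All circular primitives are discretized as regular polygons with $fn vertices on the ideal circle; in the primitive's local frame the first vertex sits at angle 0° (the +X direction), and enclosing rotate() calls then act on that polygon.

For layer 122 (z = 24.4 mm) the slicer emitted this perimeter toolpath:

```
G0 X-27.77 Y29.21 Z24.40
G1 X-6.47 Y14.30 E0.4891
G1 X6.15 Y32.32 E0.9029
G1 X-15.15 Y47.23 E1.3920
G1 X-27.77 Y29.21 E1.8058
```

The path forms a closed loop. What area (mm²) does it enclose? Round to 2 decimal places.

571.99 mm²

Apply the shoelace formula to the sequence of (X, Y) vertices; enclosed area = 571.99 mm².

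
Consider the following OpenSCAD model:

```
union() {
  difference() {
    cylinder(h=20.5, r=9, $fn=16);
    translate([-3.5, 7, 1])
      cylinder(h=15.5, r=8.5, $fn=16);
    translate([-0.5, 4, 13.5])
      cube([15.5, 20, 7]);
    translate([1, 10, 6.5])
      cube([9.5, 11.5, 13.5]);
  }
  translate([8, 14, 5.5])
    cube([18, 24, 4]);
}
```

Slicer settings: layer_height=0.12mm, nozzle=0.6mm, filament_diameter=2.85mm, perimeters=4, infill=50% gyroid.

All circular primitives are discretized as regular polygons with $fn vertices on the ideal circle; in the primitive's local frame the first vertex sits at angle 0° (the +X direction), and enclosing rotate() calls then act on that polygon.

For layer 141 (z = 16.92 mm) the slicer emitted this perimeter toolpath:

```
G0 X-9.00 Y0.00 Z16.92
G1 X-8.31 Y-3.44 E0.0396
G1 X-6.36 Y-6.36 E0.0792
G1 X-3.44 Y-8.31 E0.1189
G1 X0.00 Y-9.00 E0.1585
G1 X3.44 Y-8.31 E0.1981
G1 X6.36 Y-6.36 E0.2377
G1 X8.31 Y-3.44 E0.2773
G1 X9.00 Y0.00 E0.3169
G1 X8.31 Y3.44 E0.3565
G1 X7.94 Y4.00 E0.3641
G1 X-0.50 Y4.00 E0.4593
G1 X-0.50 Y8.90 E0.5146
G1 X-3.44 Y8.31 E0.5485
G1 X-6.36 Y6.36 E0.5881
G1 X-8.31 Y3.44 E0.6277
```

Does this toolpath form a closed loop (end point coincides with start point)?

Start point (G0): (-9.00, 0.00). End point (last G1): the path does not return to the start — open.

no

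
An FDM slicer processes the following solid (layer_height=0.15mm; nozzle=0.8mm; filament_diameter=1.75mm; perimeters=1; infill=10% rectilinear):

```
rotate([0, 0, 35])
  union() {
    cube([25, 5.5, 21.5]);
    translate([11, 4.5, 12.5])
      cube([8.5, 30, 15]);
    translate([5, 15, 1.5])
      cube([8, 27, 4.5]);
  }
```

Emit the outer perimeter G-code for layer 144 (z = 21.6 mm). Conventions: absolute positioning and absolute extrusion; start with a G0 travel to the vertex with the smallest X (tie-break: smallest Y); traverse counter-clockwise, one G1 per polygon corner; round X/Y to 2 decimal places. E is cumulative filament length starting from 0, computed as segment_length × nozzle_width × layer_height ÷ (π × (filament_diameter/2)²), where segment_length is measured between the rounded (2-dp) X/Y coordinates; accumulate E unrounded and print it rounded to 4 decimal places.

At z = 21.6 mm: the cube does not reach this height (z outside [0, 21.5]); the 8.5×30 cube at (11, 4.5) contributes its full rectangle; the cube at (5, 15) does not reach this height (z outside [1.5, 6]); Combining (union): only the 8.5×30 cube at (11, 4.5) is present, so the union is just that shape — 1 connected region; (rotated 35° about Z; rotation is an isometry so areas/perimeters/island counts are preserved). The outline is a single polygon with 4 vertices. Extrusion per mm of travel: 0.8 × 0.15 / (π × 0.875²) = 0.049890. Accumulating E over each segment gives final E = 3.8416.

G0 X-10.78 Y34.57 Z21.60
G1 X6.43 Y10.00 E1.4966
G1 X13.39 Y14.87 E1.9204
G1 X-3.81 Y39.45 E3.4171
G1 X-10.78 Y34.57 E3.8416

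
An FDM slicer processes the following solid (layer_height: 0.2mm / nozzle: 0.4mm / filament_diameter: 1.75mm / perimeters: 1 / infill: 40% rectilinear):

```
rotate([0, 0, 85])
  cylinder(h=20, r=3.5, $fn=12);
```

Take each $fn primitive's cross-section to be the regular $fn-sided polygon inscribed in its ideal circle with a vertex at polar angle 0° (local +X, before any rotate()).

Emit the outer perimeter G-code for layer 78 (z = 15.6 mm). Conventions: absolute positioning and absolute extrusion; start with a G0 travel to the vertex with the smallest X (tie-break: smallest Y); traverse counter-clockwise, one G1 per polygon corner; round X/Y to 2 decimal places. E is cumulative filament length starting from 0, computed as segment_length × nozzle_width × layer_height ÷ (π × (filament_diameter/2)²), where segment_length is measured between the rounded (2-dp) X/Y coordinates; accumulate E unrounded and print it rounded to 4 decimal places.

G0 X-3.49 Y0.31 Z15.60
G1 X-3.17 Y-1.48 E0.0605
G1 X-2.01 Y-2.87 E0.1207
G1 X-0.31 Y-3.49 E0.1809
G1 X1.48 Y-3.17 E0.2414
G1 X2.87 Y-2.01 E0.3016
G1 X3.49 Y-0.31 E0.3618
G1 X3.17 Y1.48 E0.4222
G1 X2.01 Y2.87 E0.4825
G1 X0.31 Y3.49 E0.5426
G1 X-1.48 Y3.17 E0.6031
G1 X-2.87 Y2.01 E0.6633
G1 X-3.49 Y0.31 E0.7235

At z = 15.6 mm: the r=3.5 cylinder contributes a regular 12-gon of circumradius 3.5; (whole slice rotated 85° about Z — lengths, areas and connectivity unchanged). The outline is a single polygon with 12 vertices. Extrusion per mm of travel: 0.4 × 0.2 / (π × 0.875²) = 0.033260. Accumulating E over each segment gives final E = 0.7235.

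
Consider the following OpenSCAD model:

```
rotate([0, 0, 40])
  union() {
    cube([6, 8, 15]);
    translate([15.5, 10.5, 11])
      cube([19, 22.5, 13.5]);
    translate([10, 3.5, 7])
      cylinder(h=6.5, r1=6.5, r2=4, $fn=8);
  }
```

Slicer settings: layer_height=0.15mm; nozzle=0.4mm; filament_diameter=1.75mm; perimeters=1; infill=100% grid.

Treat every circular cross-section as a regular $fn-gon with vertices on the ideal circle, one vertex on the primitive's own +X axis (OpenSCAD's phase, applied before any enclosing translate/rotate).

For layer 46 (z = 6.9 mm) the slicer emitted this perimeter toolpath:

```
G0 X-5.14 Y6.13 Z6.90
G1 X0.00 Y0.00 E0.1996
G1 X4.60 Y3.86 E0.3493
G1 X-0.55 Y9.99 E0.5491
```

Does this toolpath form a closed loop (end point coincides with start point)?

no

Start point (G0): (-5.14, 6.13). End point (last G1): the path does not return to the start — open.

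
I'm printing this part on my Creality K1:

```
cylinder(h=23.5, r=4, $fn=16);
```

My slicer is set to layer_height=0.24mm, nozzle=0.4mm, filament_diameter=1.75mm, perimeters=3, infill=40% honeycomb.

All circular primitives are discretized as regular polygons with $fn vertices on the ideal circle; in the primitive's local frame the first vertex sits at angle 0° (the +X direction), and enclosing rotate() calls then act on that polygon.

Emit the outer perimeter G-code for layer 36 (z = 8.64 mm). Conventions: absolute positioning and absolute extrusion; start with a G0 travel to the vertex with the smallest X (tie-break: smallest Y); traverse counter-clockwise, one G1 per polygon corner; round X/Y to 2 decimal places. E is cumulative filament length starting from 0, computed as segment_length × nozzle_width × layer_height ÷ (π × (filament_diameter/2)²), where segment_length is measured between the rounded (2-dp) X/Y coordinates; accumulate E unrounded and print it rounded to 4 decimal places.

G0 X-4.00 Y0.00 Z8.64
G1 X-3.70 Y-1.53 E0.0622
G1 X-2.83 Y-2.83 E0.1247
G1 X-1.53 Y-3.70 E0.1871
G1 X0.00 Y-4.00 E0.2493
G1 X1.53 Y-3.70 E0.3116
G1 X2.83 Y-2.83 E0.3740
G1 X3.70 Y-1.53 E0.4364
G1 X4.00 Y0.00 E0.4986
G1 X3.70 Y1.53 E0.5609
G1 X2.83 Y2.83 E0.6233
G1 X1.53 Y3.70 E0.6857
G1 X0.00 Y4.00 E0.7480
G1 X-1.53 Y3.70 E0.8102
G1 X-2.83 Y2.83 E0.8726
G1 X-3.70 Y1.53 E0.9351
G1 X-4.00 Y0.00 E0.9973

At z = 8.64 mm: the r=4 cylinder gives a regular 16-gon of circumradius 4 (constant along its height). The outline is a single polygon with 16 vertices. Extrusion per mm of travel: 0.4 × 0.24 / (π × 0.875²) = 0.039912. Accumulating E over each segment gives final E = 0.9973.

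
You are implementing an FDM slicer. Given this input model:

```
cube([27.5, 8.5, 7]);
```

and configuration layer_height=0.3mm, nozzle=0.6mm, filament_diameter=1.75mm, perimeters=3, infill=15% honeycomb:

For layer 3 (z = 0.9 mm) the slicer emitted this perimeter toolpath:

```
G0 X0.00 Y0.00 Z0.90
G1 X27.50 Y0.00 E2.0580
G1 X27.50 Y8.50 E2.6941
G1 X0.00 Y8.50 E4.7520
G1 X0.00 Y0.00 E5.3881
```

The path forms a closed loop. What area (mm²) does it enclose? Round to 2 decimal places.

233.75 mm²

Apply the shoelace formula to the sequence of (X, Y) vertices; enclosed area = 233.75 mm².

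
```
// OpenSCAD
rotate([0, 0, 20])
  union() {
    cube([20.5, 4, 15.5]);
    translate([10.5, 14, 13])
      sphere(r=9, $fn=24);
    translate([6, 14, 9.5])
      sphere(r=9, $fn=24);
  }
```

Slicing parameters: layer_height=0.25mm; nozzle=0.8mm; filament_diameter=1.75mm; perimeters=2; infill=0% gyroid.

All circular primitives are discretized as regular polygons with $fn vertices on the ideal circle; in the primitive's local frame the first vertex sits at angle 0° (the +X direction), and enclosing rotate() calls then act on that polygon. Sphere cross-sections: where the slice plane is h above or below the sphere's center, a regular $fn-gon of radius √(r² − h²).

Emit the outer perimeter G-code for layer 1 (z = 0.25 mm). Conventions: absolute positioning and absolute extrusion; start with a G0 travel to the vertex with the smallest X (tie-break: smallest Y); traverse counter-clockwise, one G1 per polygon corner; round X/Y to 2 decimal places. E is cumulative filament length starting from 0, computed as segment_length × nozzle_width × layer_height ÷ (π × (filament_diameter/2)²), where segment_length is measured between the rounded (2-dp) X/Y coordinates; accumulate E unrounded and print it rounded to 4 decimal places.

G0 X-1.37 Y3.76 Z0.25
G1 X0.00 Y0.00 E0.3328
G1 X19.26 Y7.01 E2.0370
G1 X17.90 Y10.77 E2.3695
G1 X-1.37 Y3.76 E4.0745

At z = 0.25 mm: the cube (footprint 20.5×4) is included at this height; the sphere at (10.5, 14) does not reach this height (|z−center|=12.750 > r=9); the sphere at (6, 14) is absent (|z−center|=9.250 > r=9); Taking the union: only the 20.5×4 cube is present, so the union is just that shape — 1 connected region; (rotated 20° about Z; rotation is an isometry so areas/perimeters/island counts are preserved). The outline is a single polygon with 4 vertices. Extrusion per mm of travel: 0.8 × 0.25 / (π × 0.875²) = 0.083150. Accumulating E over each segment gives final E = 4.0745.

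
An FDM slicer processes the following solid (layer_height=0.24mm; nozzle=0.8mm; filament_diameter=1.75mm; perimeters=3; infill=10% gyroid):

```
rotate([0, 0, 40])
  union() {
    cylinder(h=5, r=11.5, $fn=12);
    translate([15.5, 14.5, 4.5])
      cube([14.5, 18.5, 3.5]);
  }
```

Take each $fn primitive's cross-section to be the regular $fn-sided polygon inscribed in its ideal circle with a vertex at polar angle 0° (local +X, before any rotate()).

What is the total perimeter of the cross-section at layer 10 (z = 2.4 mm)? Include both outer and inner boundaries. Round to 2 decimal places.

71.43 mm

At z = 2.4 mm: the cylinder: section is a regular 12-gon, circumradius r=11.5 (perimeter = 2·12·11.500·sin(180°/12) = 71.43 mm); the cube at (15.5, 14.5) is absent (z outside [4.5, 8]); Taking the union: only the r=11.5 cylinder is present, so the union is just that shape — boundary = 71.43 mm; (rotated 40° about Z; rotation is an isometry so areas/perimeters/island counts are preserved). Overall, the cross-section is a single solid region. Total boundary length (outer) = 71.43 mm.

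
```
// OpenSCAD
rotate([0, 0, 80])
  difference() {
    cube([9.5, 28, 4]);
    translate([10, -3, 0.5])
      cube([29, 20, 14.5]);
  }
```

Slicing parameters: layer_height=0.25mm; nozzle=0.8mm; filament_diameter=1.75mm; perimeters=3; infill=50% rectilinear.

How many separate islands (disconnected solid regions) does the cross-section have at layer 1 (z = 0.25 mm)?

At z = 0.25 mm: the cube is present — its section is the full 9.5×28 rectangle; the cube at (10, -3) is not intersected at this z (z outside [0.5, 15]); Subtracting the remaining from the first: none of the subtracted shapes is present at this height, so the 9.5×28 cube is unchanged — 1 connected region; (whole slice rotated 80° about Z — lengths, areas and connectivity unchanged). Overall, the cross-section is a single solid region. Island count = 1.

1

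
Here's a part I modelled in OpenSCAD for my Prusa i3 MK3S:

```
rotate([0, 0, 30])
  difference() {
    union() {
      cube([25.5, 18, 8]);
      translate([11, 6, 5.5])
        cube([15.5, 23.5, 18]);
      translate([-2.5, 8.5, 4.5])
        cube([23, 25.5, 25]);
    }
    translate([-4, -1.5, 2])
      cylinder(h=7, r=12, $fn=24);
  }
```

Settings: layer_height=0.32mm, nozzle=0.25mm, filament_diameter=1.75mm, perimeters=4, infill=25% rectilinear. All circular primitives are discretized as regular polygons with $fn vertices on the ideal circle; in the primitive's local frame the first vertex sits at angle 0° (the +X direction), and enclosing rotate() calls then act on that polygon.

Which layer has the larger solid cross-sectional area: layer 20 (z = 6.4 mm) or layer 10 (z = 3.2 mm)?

Layer 20 (z = 6.4): the cube (footprint 25.5×18) is included at this height (area 459.00 mm²); the cube at (11, 6) is present — its section is the full 15.5×23.5 rectangle (area 364.25 mm²); the cube at (-2.5, 8.5) (footprint 23×25.5) is included at this height (area 586.50 mm²); Merging all regions: the regions partially overlap — summed areas 1409.75 mm² minus the doubly-counted overlap 478.00 mm² gives 931.75 mm² — area = 931.75 mm²; the r=12 cylinder at (-4, -1.5) contributes a regular 24-gon of circumradius 12 (area = (24/2)·12.000²·sin(360°/24) = 447.24 mm²); Subtracting the remaining from the first: starting from that combined region (931.75 mm²), the r=12 cylinder at (-4, -1.5) partially overlaps it — only the 57.11 mm² overlap (of its 447.24 mm²) is removed, clipping the outline — area = 874.64 mm²; (whole slice rotated 30° about Z — lengths, areas and connectivity unchanged). So its area = 874.64 mm². Layer 10 (z = 3.2): the 25.5×18 cube contributes its full rectangle (area 459.00 mm²); the cube at (11, 6) is not intersected at this z (z outside [5.5, 23.5]); the cube at (-2.5, 8.5) does not reach this height (z outside [4.5, 29.5]); Taking the union: only the 25.5×18 cube is present, so the union is just that shape — area = 459.00 mm²; the r=12 cylinder at (-4, -1.5) gives a regular 24-gon of circumradius 12 (constant along its height) (area = (24/2)·12.000²·sin(360°/24) = 447.24 mm²); After the difference (first − rest): starting from that combined region (459.00 mm²), the r=12 cylinder at (-4, -1.5) partially overlaps it — only the 53.12 mm² overlap (of its 447.24 mm²) is removed, clipping the outline — area = 405.88 mm²; (whole slice rotated 30° about Z — lengths, areas and connectivity unchanged). So its area = 405.88 mm². Layer 20 is larger (874.64 vs 405.88 mm²).

layer 20 (z = 6.4 mm)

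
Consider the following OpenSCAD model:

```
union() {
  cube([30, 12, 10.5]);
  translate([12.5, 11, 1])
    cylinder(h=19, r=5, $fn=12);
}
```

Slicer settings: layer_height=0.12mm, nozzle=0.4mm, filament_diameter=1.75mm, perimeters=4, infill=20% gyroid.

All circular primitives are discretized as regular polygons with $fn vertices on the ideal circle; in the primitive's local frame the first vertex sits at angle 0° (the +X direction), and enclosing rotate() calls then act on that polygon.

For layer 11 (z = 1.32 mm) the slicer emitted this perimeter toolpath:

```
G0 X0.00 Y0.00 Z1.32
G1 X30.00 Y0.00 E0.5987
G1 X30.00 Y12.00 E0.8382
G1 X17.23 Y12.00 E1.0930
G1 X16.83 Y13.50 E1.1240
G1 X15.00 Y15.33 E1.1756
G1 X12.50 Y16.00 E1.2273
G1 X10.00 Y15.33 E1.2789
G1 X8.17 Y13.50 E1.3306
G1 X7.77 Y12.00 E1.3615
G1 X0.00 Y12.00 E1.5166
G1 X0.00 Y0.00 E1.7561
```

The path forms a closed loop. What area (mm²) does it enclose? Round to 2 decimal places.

387.76 mm²

Apply the shoelace formula to the sequence of (X, Y) vertices; enclosed area = 387.76 mm².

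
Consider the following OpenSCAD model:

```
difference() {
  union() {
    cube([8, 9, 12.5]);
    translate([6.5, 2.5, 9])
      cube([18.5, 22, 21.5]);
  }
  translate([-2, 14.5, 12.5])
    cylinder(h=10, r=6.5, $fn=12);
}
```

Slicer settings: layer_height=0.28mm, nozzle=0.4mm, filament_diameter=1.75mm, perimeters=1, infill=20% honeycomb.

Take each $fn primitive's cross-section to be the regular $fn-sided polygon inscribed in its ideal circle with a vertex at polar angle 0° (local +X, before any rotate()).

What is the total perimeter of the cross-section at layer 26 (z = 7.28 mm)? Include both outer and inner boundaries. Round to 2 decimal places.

34.00 mm

At z = 7.28 mm: the cube is present — its section is the full 8×9 rectangle (perimeter 34.00 mm); the cube at (6.5, 2.5) is absent (z outside [9, 30.5]); Taking the union: only the 8×9 cube is present, so the union is just that shape — boundary = 34.00 mm; the cylinder at (-2, 14.5) is absent (z outside [12.5, 22.5]); Taking the first minus the rest: none of the subtracted shapes is present at this height, so the result so far is unchanged — boundary = 34.00 mm. Overall, the cross-section is a single solid region. Total boundary length (outer) = 34.00 mm.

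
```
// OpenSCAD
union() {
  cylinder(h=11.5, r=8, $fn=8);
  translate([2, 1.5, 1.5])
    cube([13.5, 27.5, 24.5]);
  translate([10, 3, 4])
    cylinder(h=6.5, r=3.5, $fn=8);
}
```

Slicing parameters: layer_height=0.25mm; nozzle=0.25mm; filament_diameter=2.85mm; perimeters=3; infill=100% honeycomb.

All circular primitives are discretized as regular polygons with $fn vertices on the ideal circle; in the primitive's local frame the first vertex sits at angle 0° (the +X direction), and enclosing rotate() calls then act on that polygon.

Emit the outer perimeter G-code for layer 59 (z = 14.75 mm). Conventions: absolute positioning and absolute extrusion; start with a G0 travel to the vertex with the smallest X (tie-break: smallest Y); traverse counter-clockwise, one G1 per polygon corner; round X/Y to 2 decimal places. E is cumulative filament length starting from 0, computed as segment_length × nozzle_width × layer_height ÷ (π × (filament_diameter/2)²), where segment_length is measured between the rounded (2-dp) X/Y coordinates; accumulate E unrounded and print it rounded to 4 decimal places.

G0 X2.00 Y1.50 Z14.75
G1 X15.50 Y1.50 E0.1323
G1 X15.50 Y29.00 E0.4017
G1 X2.00 Y29.00 E0.5339
G1 X2.00 Y1.50 E0.8034

At z = 14.75 mm: the cylinder is absent (z outside [0, 11.5]); the cube at (2, 1.5) (footprint 13.5×27.5) is included at this height; the cylinder at (10, 3) does not reach this height (z outside [4, 10.5]); Merging all regions: only the 13.5×27.5 cube at (2, 1.5) is present, so the union is just that shape — 1 connected region. The outline is a single polygon with 4 vertices. Extrusion per mm of travel: 0.25 × 0.25 / (π × 1.425²) = 0.009797. Accumulating E over each segment gives final E = 0.8034.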